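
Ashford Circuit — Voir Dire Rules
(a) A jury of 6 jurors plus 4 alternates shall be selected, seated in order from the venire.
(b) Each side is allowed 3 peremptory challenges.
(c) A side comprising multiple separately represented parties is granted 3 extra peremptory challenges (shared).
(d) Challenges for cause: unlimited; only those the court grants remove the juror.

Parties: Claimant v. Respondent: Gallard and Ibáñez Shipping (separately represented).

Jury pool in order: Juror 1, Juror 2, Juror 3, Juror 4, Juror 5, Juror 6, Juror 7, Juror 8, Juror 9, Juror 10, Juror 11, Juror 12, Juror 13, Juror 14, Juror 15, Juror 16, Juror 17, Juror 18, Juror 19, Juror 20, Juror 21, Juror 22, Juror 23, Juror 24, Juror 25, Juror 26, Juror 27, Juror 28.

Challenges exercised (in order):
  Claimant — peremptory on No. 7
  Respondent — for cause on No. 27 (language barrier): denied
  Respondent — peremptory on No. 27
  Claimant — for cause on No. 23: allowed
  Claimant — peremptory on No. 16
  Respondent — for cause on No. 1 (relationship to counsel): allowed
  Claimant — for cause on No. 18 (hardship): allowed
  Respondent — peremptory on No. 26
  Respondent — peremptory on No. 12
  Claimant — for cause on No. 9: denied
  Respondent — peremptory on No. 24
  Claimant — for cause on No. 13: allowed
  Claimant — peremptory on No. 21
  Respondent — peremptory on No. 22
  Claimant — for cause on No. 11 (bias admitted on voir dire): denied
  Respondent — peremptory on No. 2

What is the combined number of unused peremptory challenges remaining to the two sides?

Claimant allotment: 3. Respondent allotment: 3 base + 3 multi-party = 6.
Claimant peremptories used: #7, #16, #21 — 3 (for-cause on #23, #18, #9, #13, #11 don't count).
Respondent peremptories used: #27, #26, #12, #24, #22, #2 — 6 (for-cause on #27, #1 don't count).
Remaining: (3 − 3) + (6 − 6) = 0.

0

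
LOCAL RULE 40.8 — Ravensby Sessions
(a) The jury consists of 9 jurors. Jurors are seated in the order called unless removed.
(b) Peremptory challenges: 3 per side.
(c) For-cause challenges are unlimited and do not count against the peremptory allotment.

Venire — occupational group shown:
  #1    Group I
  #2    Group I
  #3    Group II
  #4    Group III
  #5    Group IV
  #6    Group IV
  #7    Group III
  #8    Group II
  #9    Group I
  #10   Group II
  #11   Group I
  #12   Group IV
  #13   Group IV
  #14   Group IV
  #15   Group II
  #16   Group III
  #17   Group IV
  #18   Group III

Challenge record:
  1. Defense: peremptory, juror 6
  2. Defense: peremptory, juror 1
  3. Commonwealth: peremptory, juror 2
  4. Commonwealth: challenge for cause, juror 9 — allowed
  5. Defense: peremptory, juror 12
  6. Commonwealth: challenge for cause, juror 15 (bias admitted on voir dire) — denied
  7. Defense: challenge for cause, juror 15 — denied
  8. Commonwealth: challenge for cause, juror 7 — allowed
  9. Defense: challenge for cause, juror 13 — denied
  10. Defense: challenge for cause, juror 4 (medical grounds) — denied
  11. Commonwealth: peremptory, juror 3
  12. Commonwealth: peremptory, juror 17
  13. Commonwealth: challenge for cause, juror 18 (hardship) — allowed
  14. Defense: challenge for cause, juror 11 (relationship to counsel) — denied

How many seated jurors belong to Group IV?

3

Removed: #1, #2, #3, #6, #7, #9, #12, #17, #18.
Seated jurors 1–9: #4, #5, #8, #10, #11, #13, #14, #15, #16.
Of those, in Group IV: #5, #13, #14 → 3.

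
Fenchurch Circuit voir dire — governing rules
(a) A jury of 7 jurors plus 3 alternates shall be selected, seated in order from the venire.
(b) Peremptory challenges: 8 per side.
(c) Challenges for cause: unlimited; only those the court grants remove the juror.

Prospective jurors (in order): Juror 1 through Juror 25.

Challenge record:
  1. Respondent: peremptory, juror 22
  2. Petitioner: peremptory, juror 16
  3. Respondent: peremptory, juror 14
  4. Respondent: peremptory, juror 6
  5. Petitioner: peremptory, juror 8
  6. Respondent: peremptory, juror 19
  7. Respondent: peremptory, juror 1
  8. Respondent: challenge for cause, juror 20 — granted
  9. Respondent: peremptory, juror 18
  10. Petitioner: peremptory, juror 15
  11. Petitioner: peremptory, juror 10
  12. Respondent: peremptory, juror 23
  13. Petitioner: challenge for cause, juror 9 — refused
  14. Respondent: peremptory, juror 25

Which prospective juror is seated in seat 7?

Removed: #1, #6, #8, #10, #14, #15, #16, #18, #19, #20, #22, #23, #25. (#9 stays — for-cause denied.)
Seating in order: seats 1–7 → #2, #3, #4, #5, #7, #9, #11; alternates → #12, #13, #17.
So seat 7 is #11.

11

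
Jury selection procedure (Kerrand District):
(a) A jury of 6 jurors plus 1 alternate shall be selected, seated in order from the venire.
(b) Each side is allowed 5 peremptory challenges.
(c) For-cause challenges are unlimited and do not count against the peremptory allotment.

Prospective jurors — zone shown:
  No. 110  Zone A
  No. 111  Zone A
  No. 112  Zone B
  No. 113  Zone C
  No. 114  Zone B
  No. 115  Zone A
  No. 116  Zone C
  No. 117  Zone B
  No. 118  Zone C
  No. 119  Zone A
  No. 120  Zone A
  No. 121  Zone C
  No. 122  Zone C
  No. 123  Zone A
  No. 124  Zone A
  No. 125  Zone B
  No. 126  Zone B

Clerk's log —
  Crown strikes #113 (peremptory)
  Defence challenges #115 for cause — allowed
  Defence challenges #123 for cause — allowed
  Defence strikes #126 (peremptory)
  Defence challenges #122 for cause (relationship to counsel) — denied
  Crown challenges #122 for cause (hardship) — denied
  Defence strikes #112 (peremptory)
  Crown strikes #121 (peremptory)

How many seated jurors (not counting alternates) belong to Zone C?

2

Removed: #112, #113, #115, #121, #123, #126.
Seated jurors 1–6: #110, #111, #114, #116, #117, #118 (alternates #119 not counted).
Of those, in Zone C: #116, #118 → 2.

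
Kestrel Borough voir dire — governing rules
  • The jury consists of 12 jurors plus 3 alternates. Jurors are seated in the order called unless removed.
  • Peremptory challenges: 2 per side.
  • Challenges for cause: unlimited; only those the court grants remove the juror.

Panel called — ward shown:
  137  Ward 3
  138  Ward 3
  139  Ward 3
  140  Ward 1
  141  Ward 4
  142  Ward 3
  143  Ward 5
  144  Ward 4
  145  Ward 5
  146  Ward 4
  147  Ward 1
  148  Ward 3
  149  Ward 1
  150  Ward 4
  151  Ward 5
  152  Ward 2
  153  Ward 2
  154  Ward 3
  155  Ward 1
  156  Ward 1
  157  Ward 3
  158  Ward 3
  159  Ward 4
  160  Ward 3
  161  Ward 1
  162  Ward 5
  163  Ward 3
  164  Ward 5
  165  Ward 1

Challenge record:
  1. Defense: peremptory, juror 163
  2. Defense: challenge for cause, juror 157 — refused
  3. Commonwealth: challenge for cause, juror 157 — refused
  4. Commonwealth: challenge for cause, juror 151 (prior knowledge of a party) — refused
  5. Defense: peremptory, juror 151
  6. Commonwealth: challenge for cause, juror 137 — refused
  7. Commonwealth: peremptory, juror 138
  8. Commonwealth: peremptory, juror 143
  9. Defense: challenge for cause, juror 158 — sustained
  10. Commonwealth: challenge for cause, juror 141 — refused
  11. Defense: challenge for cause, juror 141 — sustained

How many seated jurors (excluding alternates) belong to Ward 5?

1

Removed: #138, #141, #143, #151, #158, #163.
Seated jurors 1–12: #137, #139, #140, #142, #144, #145, #146, #147, #148, #149, #150, #152 (alternates #153, #154, #155 not counted).
Of those, in Ward 5: #145 → 1.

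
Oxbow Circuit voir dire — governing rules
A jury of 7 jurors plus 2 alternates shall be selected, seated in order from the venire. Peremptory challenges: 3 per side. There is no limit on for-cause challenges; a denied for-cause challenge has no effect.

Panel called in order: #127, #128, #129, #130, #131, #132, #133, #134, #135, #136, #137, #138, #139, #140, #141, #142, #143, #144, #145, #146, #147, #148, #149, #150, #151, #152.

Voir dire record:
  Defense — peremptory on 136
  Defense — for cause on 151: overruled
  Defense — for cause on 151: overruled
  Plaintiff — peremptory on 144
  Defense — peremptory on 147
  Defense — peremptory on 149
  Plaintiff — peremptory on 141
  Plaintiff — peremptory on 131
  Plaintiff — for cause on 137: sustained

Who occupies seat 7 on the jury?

134

Removed: #131, #136, #137, #141, #144, #147, #149. (#151 stays — for-cause denied.)
Filling seats in venire order through position 7: #127, #128, #129, #130, #132, #133, #134.
So seat 7 is #134.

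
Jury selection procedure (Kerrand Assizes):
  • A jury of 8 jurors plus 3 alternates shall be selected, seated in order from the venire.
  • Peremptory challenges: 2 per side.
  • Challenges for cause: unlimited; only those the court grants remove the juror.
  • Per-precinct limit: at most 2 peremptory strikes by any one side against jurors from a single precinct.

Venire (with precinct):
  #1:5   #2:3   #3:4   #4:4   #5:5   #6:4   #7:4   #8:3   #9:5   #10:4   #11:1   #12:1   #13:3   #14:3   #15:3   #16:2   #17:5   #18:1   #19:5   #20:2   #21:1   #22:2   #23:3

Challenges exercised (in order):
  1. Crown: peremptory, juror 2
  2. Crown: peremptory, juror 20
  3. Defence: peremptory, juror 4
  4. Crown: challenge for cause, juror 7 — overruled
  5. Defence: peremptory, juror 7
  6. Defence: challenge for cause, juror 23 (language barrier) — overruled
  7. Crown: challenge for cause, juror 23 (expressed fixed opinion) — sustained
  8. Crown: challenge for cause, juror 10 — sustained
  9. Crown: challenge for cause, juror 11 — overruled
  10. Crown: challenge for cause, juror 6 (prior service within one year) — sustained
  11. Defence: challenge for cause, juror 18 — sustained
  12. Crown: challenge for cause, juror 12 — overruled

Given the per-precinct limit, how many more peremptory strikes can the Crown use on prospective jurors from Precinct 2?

0

Crown peremptories so far: #2, #20 — 2 of 2 used, 0 left overall.
Against Precinct 2: #20 — 1 used; per-precinct cap 2 leaves 1.
Binding limit: min(0, 1) = 0.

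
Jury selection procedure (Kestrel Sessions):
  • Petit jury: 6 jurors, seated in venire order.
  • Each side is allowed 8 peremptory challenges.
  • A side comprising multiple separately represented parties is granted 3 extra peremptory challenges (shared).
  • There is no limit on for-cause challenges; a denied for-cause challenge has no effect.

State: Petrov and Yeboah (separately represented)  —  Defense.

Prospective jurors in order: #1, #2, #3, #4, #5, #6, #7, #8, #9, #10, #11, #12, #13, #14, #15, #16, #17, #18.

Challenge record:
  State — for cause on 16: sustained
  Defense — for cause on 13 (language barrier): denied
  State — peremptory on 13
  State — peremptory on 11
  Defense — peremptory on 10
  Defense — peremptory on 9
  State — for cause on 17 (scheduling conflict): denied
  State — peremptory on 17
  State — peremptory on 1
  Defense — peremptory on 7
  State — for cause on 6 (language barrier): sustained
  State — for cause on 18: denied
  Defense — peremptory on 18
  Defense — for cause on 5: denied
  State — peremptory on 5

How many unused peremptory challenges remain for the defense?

4

Defense allotment: 8.
Defense peremptories used: #10, #9, #7, #18 — 4 (for-cause on #13, #5 don't count).
Remaining: 8 − 4 = 4.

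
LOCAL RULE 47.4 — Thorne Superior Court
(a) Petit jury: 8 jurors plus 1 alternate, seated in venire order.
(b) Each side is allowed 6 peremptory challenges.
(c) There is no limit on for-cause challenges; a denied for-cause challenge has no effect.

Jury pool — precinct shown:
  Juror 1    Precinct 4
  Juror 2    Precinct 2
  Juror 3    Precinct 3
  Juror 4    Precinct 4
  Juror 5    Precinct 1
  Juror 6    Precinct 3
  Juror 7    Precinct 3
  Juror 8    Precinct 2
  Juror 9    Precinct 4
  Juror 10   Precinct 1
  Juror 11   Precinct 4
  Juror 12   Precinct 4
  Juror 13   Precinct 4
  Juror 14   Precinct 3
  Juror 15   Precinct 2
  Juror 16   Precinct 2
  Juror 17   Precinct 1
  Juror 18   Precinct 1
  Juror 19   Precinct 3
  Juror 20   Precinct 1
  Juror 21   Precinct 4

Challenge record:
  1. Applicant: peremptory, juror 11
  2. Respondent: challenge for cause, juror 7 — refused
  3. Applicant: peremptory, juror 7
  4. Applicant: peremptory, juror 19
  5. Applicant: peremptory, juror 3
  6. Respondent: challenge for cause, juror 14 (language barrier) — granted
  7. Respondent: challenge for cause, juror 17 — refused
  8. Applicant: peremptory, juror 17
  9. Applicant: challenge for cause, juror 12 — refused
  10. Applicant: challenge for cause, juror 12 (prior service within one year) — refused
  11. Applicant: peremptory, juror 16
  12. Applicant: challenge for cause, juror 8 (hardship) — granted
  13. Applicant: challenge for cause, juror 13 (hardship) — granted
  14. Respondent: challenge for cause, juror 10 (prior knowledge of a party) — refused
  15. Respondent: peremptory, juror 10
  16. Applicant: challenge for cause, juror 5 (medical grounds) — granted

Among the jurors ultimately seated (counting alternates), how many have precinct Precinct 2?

2

Removed: #3, #5, #7, #8, #10, #11, #13, #14, #16, #17, #19.
Seated (9 incl. alternates): #1, #2, #4, #6, #9, #12, #15, #18, #20.
Of those, in Precinct 2: #2, #15 → 2.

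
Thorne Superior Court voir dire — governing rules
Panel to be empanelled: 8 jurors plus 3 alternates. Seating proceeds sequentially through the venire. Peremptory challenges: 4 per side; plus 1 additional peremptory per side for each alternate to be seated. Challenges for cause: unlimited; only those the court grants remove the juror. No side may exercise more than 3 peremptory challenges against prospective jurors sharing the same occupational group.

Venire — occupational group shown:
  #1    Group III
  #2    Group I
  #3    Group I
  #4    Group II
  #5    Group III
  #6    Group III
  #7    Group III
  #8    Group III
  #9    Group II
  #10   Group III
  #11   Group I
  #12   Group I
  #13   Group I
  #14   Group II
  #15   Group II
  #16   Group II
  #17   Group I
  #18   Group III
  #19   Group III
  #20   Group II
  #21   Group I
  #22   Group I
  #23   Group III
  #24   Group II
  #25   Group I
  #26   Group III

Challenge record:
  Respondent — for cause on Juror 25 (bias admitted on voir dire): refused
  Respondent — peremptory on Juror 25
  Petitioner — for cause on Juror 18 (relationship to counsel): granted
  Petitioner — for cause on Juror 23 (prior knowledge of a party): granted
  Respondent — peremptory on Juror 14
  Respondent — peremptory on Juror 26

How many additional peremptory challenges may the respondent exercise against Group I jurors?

2

Respondent peremptories so far: #25, #14, #26 — 3 of 7 used, 4 left overall.
Against Group I: #25 — 1 used; per-group cap 3 leaves 2.
Binding limit: min(4, 2) = 2.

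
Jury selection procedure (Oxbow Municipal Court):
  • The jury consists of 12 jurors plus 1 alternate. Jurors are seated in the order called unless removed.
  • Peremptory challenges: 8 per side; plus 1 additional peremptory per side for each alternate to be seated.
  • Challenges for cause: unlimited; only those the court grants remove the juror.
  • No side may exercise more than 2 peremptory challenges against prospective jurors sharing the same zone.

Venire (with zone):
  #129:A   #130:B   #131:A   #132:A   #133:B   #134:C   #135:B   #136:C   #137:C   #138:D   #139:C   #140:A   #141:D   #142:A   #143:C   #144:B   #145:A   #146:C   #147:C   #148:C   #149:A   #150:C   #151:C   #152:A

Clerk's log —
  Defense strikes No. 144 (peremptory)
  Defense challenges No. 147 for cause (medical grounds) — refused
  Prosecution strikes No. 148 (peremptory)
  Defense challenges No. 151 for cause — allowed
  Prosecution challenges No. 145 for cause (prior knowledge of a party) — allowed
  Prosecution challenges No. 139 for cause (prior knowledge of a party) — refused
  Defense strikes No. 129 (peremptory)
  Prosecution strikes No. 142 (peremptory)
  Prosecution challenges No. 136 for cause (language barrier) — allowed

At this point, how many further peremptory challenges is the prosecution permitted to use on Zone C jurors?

1

Prosecution peremptories so far: #148, #142 — 2 of 9 used, 7 left overall.
Against Zone C: #148 — 1 used; per-zone cap 2 leaves 1.
Binding limit: min(7, 1) = 1.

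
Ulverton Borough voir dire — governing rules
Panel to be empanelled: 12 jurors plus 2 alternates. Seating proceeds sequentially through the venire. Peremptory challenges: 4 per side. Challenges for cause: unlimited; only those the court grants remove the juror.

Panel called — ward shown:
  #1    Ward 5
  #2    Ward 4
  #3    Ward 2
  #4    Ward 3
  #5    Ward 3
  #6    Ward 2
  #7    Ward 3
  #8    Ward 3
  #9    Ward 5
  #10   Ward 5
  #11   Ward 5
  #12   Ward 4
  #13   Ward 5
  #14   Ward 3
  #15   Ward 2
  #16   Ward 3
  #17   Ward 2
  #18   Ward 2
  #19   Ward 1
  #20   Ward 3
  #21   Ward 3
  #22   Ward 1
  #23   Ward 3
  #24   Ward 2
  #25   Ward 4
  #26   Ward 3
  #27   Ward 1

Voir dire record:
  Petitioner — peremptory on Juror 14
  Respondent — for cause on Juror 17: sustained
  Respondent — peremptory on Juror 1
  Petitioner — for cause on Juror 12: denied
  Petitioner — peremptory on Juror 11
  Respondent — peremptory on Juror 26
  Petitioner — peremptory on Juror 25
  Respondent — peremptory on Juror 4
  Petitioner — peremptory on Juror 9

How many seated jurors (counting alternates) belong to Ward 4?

Removed: #1, #4, #9, #11, #14, #17, #25, #26.
Seated (14 incl. alternates): #2, #3, #5, #6, #7, #8, #10, #12, #13, #15, #16, #18, #19, #20.
Of those, in Ward 4: #2, #12 → 2.

2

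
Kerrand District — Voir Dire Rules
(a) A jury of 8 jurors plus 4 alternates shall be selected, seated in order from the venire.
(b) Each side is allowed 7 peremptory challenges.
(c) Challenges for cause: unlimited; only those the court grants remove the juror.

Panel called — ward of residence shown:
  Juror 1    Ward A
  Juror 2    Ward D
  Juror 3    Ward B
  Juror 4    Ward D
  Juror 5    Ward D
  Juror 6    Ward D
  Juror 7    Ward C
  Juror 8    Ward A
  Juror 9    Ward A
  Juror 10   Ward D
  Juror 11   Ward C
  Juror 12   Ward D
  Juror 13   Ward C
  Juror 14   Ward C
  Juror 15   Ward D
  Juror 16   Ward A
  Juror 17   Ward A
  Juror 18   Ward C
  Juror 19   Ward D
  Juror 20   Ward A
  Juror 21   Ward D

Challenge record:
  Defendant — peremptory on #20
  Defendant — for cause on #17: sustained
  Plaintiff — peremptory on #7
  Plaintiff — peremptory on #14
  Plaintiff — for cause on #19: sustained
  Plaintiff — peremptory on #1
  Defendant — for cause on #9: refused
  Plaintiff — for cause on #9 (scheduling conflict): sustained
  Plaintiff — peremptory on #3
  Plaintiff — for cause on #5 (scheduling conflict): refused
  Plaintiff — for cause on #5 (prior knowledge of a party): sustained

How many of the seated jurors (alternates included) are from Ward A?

2

Removed: #1, #3, #5, #7, #9, #14, #17, #19, #20.
Seated (12 incl. alternates): #2, #4, #6, #8, #10, #11, #12, #13, #15, #16, #18, #21.
Of those, in Ward A: #8, #16 → 2.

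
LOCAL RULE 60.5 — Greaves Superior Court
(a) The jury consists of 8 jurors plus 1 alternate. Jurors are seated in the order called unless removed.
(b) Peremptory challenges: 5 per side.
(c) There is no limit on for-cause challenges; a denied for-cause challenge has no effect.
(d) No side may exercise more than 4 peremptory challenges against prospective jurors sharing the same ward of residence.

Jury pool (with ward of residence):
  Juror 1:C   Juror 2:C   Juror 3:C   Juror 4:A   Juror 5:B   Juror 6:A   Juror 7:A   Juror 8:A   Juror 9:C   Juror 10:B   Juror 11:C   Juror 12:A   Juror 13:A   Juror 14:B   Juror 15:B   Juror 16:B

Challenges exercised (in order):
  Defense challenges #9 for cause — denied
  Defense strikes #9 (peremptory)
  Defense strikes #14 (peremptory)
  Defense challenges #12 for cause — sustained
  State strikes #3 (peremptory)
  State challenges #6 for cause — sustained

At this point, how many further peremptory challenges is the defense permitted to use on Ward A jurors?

3

Defense peremptories so far: #9, #14 — 2 of 5 used, 3 left overall.
Against Ward A: none yet — per-ward cap 4 leaves 4.
Binding limit: min(3, 4) = 3.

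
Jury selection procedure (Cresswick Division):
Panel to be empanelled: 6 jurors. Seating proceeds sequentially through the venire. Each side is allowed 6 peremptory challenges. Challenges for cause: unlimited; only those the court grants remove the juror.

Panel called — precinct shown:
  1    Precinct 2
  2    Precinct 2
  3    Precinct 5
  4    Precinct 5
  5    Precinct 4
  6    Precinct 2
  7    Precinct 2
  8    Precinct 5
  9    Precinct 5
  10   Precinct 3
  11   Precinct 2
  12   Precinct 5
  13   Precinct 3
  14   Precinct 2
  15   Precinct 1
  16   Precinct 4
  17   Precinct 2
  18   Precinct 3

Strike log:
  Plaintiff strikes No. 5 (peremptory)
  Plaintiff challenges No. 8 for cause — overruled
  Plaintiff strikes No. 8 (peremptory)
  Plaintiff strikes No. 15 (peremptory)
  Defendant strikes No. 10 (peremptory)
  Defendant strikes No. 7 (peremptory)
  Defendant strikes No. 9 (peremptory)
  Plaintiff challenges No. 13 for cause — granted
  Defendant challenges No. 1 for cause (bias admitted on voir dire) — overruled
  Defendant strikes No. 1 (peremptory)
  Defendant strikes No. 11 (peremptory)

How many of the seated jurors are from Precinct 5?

Removed: #1, #5, #7, #8, #9, #10, #11, #13, #15.
Seated jurors 1–6: #2, #3, #4, #6, #12, #14.
Of those, in Precinct 5: #3, #4, #12 → 3.

3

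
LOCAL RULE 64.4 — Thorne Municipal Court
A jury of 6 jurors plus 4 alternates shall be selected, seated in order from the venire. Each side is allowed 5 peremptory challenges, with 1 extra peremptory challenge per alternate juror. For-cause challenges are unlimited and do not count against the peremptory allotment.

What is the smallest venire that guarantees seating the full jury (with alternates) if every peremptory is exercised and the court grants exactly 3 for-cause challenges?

31

Seats to fill: 6 + 4 alternates = 10.
Peremptories: 5 + 1×4 = 9 per side × 2 sides = 18.
For-cause removals: 3.
Minimum venire: 10 + 18 + 3 = 31.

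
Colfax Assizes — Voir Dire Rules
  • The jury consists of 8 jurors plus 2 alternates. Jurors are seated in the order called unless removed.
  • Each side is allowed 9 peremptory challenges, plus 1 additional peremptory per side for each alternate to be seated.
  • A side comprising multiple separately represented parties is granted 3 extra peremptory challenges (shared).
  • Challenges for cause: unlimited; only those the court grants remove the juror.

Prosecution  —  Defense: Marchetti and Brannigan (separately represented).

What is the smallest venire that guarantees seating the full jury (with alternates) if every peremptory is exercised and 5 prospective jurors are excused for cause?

40

Seats to fill: 8 + 2 alternates = 10.
Peremptories — Prosecution: 9 + 1×2 = 11; Defense: 9 + 1×2 + 3 = 14; total 25.
For-cause removals: 5.
Minimum venire: 10 + 25 + 5 = 40.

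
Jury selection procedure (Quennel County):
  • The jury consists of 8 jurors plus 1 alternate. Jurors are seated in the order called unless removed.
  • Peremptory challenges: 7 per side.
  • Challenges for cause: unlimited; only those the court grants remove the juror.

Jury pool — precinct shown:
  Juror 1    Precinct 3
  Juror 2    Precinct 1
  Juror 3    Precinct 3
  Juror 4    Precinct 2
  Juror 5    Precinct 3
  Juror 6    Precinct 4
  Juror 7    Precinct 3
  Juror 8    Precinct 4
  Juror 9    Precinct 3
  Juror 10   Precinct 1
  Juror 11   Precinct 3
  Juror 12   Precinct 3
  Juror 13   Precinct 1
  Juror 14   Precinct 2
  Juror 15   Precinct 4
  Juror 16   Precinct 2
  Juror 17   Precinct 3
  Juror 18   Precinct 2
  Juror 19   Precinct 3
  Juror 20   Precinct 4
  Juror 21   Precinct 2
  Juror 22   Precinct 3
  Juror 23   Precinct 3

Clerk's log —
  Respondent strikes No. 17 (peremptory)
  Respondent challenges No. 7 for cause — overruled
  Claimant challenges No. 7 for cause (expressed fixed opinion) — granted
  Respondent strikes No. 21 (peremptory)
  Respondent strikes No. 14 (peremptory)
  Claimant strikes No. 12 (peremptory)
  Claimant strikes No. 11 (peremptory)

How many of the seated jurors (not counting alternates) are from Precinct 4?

Removed: #7, #11, #12, #14, #17, #21.
Seated jurors 1–8: #1, #2, #3, #4, #5, #6, #8, #9 (alternates #10 not counted).
Of those, in Precinct 4: #6, #8 → 2.

2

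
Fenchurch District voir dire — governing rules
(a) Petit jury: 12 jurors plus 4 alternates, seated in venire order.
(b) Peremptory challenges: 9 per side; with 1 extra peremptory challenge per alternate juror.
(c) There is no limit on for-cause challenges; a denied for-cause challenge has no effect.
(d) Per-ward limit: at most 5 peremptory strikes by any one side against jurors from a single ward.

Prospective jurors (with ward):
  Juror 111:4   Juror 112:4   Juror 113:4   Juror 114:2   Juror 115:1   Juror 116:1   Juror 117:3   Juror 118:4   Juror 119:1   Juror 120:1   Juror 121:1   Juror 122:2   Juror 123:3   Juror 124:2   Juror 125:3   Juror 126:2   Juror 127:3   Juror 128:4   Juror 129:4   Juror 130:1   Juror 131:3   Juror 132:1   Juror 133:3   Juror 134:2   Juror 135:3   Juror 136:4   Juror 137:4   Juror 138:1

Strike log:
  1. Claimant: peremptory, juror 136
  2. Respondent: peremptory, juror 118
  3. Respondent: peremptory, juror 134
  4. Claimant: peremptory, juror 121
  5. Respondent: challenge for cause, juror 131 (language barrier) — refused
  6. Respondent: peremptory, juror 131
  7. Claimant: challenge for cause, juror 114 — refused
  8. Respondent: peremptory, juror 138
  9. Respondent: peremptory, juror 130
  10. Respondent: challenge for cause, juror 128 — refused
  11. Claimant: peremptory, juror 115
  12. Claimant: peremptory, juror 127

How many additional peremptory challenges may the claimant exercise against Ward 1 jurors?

3

Claimant peremptories so far: #136, #121, #115, #127 — 4 of 13 used, 9 left overall.
Against Ward 1: #121, #115 — 2 used; per-ward cap 5 leaves 3.
Binding limit: min(9, 3) = 3.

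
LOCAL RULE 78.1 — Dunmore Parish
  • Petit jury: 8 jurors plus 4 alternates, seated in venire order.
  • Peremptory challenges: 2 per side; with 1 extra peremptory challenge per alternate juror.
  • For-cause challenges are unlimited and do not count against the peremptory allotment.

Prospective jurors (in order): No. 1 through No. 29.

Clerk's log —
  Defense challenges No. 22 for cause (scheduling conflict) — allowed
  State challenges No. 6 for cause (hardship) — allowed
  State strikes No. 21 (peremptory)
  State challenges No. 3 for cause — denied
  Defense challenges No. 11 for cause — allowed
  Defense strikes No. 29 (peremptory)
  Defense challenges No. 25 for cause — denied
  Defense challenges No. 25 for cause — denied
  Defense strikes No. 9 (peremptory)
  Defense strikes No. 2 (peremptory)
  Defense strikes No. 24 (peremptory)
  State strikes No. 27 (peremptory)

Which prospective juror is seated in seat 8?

12

Removed: #2, #6, #9, #11, #21, #22, #24, #27, #29. (#3, #25 stay — for-cause denied.)
Seating in order: seats 1–8 → #1, #3, #4, #5, #7, #8, #10, #12; alternates → #13, #14, #15, #16.
So seat 8 is #12.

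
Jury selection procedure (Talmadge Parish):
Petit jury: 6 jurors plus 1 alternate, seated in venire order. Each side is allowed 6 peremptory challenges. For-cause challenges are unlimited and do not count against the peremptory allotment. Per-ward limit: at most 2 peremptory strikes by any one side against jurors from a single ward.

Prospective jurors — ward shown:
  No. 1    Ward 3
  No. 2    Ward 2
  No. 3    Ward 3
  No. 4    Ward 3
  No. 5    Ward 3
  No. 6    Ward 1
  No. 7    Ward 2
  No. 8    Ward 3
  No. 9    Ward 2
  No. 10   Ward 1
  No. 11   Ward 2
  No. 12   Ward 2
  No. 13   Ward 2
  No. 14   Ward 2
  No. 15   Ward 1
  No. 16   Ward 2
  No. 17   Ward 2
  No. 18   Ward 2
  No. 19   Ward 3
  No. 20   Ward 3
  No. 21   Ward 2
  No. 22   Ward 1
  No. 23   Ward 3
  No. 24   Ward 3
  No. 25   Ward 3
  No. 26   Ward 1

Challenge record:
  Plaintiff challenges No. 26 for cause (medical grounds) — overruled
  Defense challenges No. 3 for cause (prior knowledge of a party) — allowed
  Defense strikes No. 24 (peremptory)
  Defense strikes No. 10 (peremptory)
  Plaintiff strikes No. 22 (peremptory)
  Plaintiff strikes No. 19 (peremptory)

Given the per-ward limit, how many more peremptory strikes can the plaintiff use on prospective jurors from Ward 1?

Plaintiff peremptories so far: #22, #19 — 2 of 6 used, 4 left overall.
Against Ward 1: #22 — 1 used; per-ward cap 2 leaves 1.
Binding limit: min(4, 1) = 1.

1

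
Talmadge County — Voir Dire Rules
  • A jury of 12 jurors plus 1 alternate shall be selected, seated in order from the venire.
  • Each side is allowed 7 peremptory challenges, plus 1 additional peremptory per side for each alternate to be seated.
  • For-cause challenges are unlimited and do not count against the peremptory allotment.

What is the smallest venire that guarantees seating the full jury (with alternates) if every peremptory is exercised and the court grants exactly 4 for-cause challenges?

Seats to fill: 12 + 1 alternates = 13.
Peremptories: 7 + 1×1 = 8 per side × 2 sides = 16.
For-cause removals: 4.
Minimum venire: 13 + 16 + 4 = 33.

33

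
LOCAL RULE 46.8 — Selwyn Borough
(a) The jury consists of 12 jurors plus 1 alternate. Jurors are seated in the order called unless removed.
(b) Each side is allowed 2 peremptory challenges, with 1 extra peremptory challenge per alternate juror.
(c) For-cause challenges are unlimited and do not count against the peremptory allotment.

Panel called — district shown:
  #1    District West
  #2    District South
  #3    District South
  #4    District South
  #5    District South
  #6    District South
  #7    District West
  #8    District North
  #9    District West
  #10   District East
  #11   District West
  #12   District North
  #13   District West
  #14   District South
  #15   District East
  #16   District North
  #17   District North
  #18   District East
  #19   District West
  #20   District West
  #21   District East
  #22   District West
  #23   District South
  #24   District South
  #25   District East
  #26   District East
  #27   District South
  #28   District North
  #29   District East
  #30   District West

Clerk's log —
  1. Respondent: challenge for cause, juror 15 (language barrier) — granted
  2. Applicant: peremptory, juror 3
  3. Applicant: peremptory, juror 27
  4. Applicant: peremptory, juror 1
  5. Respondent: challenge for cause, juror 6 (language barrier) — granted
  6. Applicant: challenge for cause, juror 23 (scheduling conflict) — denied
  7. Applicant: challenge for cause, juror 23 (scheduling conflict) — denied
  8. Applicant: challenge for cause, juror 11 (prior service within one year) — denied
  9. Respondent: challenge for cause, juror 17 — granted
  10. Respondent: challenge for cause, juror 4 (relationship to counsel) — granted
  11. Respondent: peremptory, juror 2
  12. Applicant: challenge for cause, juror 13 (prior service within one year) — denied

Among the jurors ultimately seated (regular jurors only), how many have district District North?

3

Removed: #1, #2, #3, #4, #6, #15, #17, #27.
Seated jurors 1–12: #5, #7, #8, #9, #10, #11, #12, #13, #14, #16, #18, #19 (alternates #20 not counted).
Of those, in District North: #8, #12, #16 → 3.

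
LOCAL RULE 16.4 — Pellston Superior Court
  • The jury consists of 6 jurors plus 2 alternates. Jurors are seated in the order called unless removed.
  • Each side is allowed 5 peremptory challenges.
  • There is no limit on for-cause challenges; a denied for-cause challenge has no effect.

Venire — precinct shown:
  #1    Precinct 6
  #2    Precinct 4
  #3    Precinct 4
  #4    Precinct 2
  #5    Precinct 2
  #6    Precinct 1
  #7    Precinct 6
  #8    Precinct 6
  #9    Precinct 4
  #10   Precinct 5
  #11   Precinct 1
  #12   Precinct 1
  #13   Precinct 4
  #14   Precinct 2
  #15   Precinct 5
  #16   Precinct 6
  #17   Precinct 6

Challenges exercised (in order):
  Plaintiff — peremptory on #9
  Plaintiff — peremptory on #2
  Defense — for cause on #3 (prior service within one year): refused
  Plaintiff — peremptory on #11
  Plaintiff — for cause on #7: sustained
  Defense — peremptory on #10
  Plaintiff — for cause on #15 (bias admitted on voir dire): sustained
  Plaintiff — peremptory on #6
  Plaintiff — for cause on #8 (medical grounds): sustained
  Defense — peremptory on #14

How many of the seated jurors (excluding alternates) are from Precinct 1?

1

Removed: #2, #6, #7, #8, #9, #10, #11, #14, #15.
Seated jurors 1–6: #1, #3, #4, #5, #12, #13 (alternates #16, #17 not counted).
Of those, in Precinct 1: #12 → 1.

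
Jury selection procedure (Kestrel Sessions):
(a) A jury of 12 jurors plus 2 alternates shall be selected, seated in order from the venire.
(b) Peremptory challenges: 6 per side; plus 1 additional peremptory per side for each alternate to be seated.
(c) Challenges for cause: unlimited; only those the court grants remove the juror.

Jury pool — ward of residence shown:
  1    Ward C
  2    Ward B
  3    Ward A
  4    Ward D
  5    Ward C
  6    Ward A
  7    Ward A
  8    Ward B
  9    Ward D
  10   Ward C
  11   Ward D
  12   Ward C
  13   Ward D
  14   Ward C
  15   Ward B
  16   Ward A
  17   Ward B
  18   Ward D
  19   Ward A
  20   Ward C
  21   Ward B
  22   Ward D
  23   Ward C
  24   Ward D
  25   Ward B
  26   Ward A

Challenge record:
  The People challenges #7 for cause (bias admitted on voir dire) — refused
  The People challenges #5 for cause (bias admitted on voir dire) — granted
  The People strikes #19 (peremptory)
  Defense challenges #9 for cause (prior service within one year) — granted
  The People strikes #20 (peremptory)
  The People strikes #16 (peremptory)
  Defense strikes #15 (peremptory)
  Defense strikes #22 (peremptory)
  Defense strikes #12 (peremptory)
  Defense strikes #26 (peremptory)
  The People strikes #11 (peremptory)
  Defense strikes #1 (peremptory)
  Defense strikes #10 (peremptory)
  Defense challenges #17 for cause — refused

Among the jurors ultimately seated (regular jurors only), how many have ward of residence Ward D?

3

Removed: #1, #5, #9, #10, #11, #12, #15, #16, #19, #20, #22, #26.
Seated jurors 1–12: #2, #3, #4, #6, #7, #8, #13, #14, #17, #18, #21, #23 (alternates #24, #25 not counted).
Of those, in Ward D: #4, #13, #18 → 3.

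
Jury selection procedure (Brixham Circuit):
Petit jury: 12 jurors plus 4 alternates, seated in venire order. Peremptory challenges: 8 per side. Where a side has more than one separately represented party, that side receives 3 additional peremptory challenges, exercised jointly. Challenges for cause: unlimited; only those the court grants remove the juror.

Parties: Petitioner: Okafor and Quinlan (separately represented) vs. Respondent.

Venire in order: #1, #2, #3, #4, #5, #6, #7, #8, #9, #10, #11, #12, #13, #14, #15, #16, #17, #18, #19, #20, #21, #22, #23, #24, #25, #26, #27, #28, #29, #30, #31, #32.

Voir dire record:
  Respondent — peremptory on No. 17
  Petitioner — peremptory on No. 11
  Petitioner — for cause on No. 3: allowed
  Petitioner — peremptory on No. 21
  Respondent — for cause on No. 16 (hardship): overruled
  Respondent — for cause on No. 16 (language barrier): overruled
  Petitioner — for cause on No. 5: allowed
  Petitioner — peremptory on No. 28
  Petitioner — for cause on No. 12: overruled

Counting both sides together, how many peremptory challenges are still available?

15

Petitioner allotment: 8 base + 3 multi-party = 11. Respondent allotment: 8.
Petitioner peremptories used: #11, #21, #28 — 3 (for-cause on #3, #5, #12 don't count).
Respondent peremptories used: #17 — 1 (for-cause on #16, #16 don't count).
Remaining: (11 − 3) + (8 − 1) = 15.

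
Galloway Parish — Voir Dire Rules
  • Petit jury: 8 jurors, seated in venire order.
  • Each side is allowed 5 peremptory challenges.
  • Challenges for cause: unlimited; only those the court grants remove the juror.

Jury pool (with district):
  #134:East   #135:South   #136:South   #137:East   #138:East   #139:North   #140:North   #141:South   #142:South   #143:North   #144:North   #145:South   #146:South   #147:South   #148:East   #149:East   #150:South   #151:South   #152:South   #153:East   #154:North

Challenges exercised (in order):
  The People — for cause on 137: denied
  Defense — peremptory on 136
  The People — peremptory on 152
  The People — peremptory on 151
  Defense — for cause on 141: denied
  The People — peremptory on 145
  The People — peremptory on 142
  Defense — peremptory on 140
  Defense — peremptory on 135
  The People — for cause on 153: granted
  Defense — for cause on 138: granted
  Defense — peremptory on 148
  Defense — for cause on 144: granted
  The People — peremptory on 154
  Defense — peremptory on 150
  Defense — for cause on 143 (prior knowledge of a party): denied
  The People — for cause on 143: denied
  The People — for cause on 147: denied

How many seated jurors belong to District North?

Removed: #135, #136, #138, #140, #142, #144, #145, #148, #150, #151, #152, #153, #154.
Seated jurors 1–8: #134, #137, #139, #141, #143, #146, #147, #149.
Of those, in District North: #139, #143 → 2.

2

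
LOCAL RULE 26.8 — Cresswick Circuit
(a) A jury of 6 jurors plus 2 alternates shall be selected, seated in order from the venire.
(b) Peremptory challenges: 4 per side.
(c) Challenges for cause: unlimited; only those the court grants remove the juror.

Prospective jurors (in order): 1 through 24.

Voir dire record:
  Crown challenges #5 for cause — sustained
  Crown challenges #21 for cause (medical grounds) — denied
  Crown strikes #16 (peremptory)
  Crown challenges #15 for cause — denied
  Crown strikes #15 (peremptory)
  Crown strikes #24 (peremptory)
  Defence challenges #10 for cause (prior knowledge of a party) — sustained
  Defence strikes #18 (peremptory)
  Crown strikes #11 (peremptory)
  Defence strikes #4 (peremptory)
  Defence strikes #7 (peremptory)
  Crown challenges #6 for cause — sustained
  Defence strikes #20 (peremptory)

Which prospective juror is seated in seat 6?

Removed: #4, #5, #6, #7, #10, #11, #15, #16, #18, #20, #24. (#21 stays — for-cause denied.)
Seating in order: seats 1–6 → #1, #2, #3, #8, #9, #12; alternates → #13, #14.
So seat 6 is #12.

12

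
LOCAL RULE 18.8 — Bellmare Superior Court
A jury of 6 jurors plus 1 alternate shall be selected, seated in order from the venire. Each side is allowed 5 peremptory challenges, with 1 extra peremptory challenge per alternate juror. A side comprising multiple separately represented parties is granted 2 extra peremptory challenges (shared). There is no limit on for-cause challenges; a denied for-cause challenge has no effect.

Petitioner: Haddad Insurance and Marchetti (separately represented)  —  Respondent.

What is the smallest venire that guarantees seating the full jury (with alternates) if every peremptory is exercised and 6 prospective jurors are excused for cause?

27

Seats to fill: 6 + 1 alternates = 7.
Peremptories — Petitioner: 5 + 1×1 + 2 = 8; Respondent: 5 + 1×1 = 6; total 14.
For-cause removals: 6.
Minimum venire: 7 + 14 + 6 = 27.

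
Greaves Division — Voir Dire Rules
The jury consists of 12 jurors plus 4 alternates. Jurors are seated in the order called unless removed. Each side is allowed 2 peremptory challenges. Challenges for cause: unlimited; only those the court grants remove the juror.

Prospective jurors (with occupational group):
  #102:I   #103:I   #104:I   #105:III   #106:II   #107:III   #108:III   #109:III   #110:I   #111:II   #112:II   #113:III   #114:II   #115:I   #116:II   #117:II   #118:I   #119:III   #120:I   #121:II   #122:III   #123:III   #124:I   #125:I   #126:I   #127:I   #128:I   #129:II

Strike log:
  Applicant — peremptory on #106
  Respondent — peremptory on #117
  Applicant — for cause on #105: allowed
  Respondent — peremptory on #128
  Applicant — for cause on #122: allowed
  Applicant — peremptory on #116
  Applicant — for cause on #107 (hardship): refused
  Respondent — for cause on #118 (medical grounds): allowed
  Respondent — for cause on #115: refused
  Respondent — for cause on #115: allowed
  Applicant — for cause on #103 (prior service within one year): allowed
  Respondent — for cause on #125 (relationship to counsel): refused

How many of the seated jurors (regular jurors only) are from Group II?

Removed: #103, #105, #106, #115, #116, #117, #118, #122, #128.
Seated jurors 1–12: #102, #104, #107, #108, #109, #110, #111, #112, #113, #114, #119, #120 (alternates #121, #123, #124, #125 not counted).
Of those, in Group II: #111, #112, #114 → 3.

3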